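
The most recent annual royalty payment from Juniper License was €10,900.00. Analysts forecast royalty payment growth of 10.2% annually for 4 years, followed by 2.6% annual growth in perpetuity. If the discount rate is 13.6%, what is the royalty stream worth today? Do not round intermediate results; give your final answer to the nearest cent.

€130465.31

D_1 = 12011.80000
D_2 = 13237.00360
D_3 = 14587.17797
D_4 = 16075.07012
Terminal value at year 4: TV = D_4×(1+g_2)/(r−g_2) = 16493.02194/0.11 = 149936.56312
P_0 = D_1/(1+r)^1 + D_2/(1+r)^2 + D_3/(1+r)^3 + D_4/(1+r)^4 + TV/(1+r)^4
    = 10573.76761 + 10257.29921 + 9950.30258 + 9652.49423 + 90031.44614 = 130465.30976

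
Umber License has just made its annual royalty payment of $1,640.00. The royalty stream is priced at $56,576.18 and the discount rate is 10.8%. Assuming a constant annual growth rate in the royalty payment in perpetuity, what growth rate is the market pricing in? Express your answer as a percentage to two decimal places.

7.68%

P = D₀(1+g)/(r−g) ⇒ P(r−g) = D₀(1+g) ⇒ g(P+D₀) = P·r − D₀
g = (P·r − D₀)/(P + D₀) = ($56,576.18×0.108 − $1,640.00) / ($56,576.18 + $1,640.00) = 0.076787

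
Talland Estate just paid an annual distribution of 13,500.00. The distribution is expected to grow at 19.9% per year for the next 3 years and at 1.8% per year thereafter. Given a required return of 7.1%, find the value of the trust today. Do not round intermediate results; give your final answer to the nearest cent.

D_1 = 16186.50000
D_2 = 19407.61350
D_3 = 23269.72859
Terminal value at year 3: TV = D_3×(1+g_2)/(r−g_2) = 23688.58370/0.053 = 446954.40945
P_0 = D_1/(1+r)^1 + D_2/(1+r)^2 + D_3/(1+r)^3 + TV/(1+r)^3
    = 15113.44538 + 16919.72083 + 18941.87234 + 363826.90643 = 414801.94497

414801.94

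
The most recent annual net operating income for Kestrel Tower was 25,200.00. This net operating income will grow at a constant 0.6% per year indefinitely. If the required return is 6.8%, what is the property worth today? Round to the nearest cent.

D₁ = D₀ × (1 + g) = 25,200.00 × 1.006 = 25,351.2000
Growing perpetuity: P = D₁ / (r − g) = 25,351.2000 / (0.068 − 0.006) = 408,890.32

408890.32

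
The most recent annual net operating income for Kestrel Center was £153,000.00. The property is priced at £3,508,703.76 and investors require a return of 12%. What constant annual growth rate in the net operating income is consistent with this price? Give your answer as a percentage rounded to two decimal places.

7.32%

P = D₀(1+g)/(r−g) ⇒ P(r−g) = D₀(1+g) ⇒ g(P+D₀) = P·r − D₀
g = (P·r − D₀)/(P + D₀) = (£3,508,703.76×0.12 − £153,000.00) / (£3,508,703.76 + £153,000.00) = 0.073202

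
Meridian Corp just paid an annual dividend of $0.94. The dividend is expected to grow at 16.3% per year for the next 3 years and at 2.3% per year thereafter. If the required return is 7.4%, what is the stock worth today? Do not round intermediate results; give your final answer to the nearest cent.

D_1 = 1.09322
D_2 = 1.27141
D_3 = 1.47866
Terminal value at year 3: TV = D_3×(1+g_2)/(r−g_2) = 1.51266/0.051 = 29.66009
P_0 = D_1/(1+r)^1 + D_2/(1+r)^2 + D_3/(1+r)^3 + TV/(1+r)^3
    = 1.01790 + 1.10225 + 1.19359 + 23.94196 = 27.25568

$27.26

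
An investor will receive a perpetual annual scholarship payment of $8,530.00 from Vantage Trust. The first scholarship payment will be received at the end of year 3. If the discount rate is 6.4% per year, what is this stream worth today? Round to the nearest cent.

$117729.64

Value at end of year 2: C / r = $8,530.00 / 0.064 = $133,281.2500
Discount to today: PV = $133,281.2500 / (1 + 0.064)^2 = $133,281.2500 / 1.132096 = $117,729.64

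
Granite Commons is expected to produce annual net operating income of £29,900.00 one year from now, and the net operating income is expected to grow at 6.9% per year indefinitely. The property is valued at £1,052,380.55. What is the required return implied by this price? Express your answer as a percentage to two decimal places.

9.74%

P = D₁/(r − g) ⇒ r = D₁/P + g = £29,900.0000/£1,052,380.55 + 0.069 = 0.028412 + 0.069 = 0.097412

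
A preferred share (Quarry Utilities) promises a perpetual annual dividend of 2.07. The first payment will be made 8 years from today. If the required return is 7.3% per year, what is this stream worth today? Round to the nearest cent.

17.32

Value at end of year 7: C / r = 2.07 / 0.073 = 28.3562
Discount to today: PV = 28.3562 / (1 + 0.073)^7 = 28.3562 / 1.637563 = 17.32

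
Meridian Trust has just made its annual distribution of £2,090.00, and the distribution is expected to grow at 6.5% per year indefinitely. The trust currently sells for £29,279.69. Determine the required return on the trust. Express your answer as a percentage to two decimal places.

D₁ = £2,090.00 × 1.065 = £2,225.8500
P = D₁/(r − g) ⇒ r = D₁/P + g = £2,225.8500/£29,279.69 + 0.065 = 0.076020 + 0.065 = 0.141020

14.10%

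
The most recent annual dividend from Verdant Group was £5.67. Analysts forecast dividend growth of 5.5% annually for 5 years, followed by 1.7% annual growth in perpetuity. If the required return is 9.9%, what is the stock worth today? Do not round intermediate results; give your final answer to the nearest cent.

£82.45

D_1 = 5.98185
D_2 = 6.31085
D_3 = 6.65795
D_4 = 7.02414
D_5 = 7.41046
Terminal value at year 5: TV = D_5×(1+g_2)/(r−g_2) = 7.53644/0.082 = 91.90782
P_0 = D_1/(1+r)^1 + D_2/(1+r)^2 + D_3/(1+r)^3 + D_4/(1+r)^4 + D_5/(1+r)^5 + TV/(1+r)^5
    = 5.44299 + 5.22508 + 5.01588 + 4.81506 + 4.62229 + 57.32763 = 82.44893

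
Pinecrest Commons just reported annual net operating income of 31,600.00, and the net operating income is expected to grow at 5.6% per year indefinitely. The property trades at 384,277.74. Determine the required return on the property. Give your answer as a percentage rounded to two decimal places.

14.28%

D₁ = 31,600.00 × 1.056 = 33,369.6000
P = D₁/(r − g) ⇒ r = D₁/P + g = 33,369.6000/384,277.74 + 0.056 = 0.086837 + 0.056 = 0.142837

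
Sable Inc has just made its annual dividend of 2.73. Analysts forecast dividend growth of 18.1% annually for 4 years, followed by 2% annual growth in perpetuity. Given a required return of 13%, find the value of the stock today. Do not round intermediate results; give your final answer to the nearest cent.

42.41

D_1 = 3.22413
D_2 = 3.80770
D_3 = 4.49689
D_4 = 5.31083
Terminal value at year 4: TV = D_4×(1+g_2)/(r−g_2) = 5.41704/0.11 = 49.24586
P_0 = D_1/(1+r)^1 + D_2/(1+r)^2 + D_3/(1+r)^3 + D_4/(1+r)^4 + TV/(1+r)^4
    = 2.85321 + 2.98199 + 3.11657 + 3.25723 + 30.20341 = 42.41241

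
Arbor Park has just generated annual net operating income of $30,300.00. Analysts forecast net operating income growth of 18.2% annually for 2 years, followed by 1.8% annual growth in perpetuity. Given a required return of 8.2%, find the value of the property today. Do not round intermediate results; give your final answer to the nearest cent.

D_1 = 35814.60000
D_2 = 42332.85720
Terminal value at year 2: TV = D_2×(1+g_2)/(r−g_2) = 43094.84863/0.064 = 673357.00984
P_0 = D_1/(1+r)^1 + D_2/(1+r)^2 + TV/(1+r)^2
    = 33100.36969 + 36159.55358 + 575162.89906 = 644422.82232

$644422.82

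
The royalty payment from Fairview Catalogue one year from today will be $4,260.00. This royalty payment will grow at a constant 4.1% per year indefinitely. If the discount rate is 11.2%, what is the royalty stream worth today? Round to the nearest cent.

Growing perpetuity: P = D₁ / (r − g) = $4,260.0000 / (0.112 − 0.041) = $60,000.00

$60000.00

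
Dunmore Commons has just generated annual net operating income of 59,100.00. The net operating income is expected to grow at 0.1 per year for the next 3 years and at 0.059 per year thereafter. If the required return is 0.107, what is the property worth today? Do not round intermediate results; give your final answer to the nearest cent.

D_1 = 65010.00000
D_2 = 71511.00000
D_3 = 78662.10000
Terminal value at year 3: TV = D_3×(1+g_2)/(r−g_2) = 83303.16390/0.048 = 1735482.58125
P_0 = D_1/(1+r)^1 + D_2/(1+r)^2 + D_3/(1+r)^3 + TV/(1+r)^3
    = 58726.28726 + 58354.93766 + 57985.93625 + 1279314.71845 = 1454381.87962

1454381.88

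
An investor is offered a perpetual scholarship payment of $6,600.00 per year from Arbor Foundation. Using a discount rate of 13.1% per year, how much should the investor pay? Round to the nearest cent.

Level perpetuity: PV = C / r = $6,600.00 / 0.131 = $50,381.68

$50381.68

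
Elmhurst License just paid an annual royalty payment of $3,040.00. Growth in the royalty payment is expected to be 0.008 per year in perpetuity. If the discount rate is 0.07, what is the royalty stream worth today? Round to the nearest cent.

$49424.52

D₁ = D₀ × (1 + g) = $3,040.00 × 1.008 = $3,064.3200
Growing perpetuity: P = D₁ / (r − g) = $3,064.3200 / (0.07 − 0.008) = $49,424.52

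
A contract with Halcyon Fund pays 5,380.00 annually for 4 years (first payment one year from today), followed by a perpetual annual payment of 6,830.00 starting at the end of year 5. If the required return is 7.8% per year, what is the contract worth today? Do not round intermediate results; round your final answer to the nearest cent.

PV of 4-year annuity: 5,380.00 × [1 − (1+0.078)^−4] / 0.078 = 17898.85865
Perpetuity value at year 4: 6,830.00 / 0.078 = 87564.10256
PV of perpetuity: 87564.10256 / (1+0.078)^4 = 64841.20208
Total PV = 17898.85865 + 64841.20208 = 82740.06073

82740.06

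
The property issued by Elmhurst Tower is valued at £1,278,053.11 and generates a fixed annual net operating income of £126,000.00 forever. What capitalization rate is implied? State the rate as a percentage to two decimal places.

P = C/r ⇒ r = C/P = £126,000.00/£1,278,053.11 = 0.098587

9.86%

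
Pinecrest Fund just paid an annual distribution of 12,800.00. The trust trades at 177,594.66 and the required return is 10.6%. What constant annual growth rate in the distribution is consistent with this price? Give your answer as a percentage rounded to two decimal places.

P = D₀(1+g)/(r−g) ⇒ P(r−g) = D₀(1+g) ⇒ g(P+D₀) = P·r − D₀
g = (P·r − D₀)/(P + D₀) = (177,594.66×0.106 − 12,800.00) / (177,594.66 + 12,800.00) = 0.031645

3.16%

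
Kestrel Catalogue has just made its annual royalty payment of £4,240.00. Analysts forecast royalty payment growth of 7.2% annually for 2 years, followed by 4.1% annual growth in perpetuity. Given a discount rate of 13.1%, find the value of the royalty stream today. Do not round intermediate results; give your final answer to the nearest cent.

D_1 = 4545.28000
D_2 = 4872.54016
Terminal value at year 2: TV = D_2×(1+g_2)/(r−g_2) = 5072.31431/0.09 = 56359.04785
P_0 = D_1/(1+r)^1 + D_2/(1+r)^2 + TV/(1+r)^2
    = 4018.81521 + 3809.16879 + 44059.38568 = 51887.36968

£51887.37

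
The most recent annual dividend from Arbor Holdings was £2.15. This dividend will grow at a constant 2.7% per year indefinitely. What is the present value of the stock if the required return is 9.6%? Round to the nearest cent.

D₁ = D₀ × (1 + g) = £2.15 × 1.027 = £2.2081
Growing perpetuity: P = D₁ / (r − g) = £2.2081 / (0.096 − 0.027) = £32.00

£32.00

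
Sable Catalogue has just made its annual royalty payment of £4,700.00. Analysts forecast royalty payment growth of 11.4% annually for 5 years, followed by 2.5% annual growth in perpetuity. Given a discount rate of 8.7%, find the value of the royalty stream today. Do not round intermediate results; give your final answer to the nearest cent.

D_1 = 5235.80000
D_2 = 5832.68120
D_3 = 6497.60686
D_4 = 7238.33404
D_5 = 8063.50412
Terminal value at year 5: TV = D_5×(1+g_2)/(r−g_2) = 8265.09172/0.062 = 133307.93100
P_0 = D_1/(1+r)^1 + D_2/(1+r)^2 + D_3/(1+r)^3 + D_4/(1+r)^4 + D_5/(1+r)^5 + TV/(1+r)^5
    = 4816.74333 + 4936.38645 + 5059.00138 + 5184.66195 + 5313.44380 + 87843.22417 = 113153.46108

£113153.46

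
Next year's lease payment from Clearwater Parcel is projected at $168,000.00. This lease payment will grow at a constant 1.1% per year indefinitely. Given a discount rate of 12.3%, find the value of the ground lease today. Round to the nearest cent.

Growing perpetuity: P = D₁ / (r − g) = $168,000.0000 / (0.123 − 0.011) = $1,500,000.00

$1500000.00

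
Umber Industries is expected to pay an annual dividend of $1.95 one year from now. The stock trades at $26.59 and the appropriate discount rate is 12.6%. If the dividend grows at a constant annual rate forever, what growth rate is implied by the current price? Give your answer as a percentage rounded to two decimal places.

P = D₁/(r−g) ⇒ g = r − D₁/P = 0.126 − $1.95/$26.59 = 0.052664

5.27%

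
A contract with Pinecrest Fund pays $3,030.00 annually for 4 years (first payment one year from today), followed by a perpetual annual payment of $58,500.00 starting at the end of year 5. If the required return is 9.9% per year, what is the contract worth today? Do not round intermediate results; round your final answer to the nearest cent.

PV of 4-year annuity: $3,030.00 × [1 − (1+0.099)^−4] / 0.099 = 9625.52050
Perpetuity value at year 4: $58,500.00 / 0.099 = 590909.09091
PV of perpetuity: 590909.09091 / (1+0.099)^4 = 405069.83381
Total PV = 9625.52050 + 405069.83381 = 414695.35430

$414695.35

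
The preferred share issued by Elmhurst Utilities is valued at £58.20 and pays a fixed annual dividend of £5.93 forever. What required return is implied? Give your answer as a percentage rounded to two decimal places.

10.19%

P = C/r ⇒ r = C/P = £5.93/£58.20 = 0.101890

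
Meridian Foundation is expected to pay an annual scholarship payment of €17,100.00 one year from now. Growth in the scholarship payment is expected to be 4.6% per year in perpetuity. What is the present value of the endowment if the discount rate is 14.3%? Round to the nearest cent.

Growing perpetuity: P = D₁ / (r − g) = €17,100.0000 / (0.143 − 0.046) = €176,288.66

€176288.66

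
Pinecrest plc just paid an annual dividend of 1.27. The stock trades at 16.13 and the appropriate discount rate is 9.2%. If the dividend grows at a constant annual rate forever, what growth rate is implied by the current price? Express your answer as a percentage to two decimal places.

1.23%

P = D₀(1+g)/(r−g) ⇒ P(r−g) = D₀(1+g) ⇒ g(P+D₀) = P·r − D₀
g = (P·r − D₀)/(P + D₀) = (16.13×0.092 − 1.27) / (16.13 + 1.27) = 0.012297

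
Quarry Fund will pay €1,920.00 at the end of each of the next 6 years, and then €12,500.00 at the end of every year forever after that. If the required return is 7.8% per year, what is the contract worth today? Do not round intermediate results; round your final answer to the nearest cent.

€111048.17

PV of 6-year annuity: €1,920.00 × [1 − (1+0.078)^−6] / 0.078 = 8930.04014
Perpetuity value at year 6: €12,500.00 / 0.078 = 160256.41026
PV of perpetuity: 160256.41026 / (1+0.078)^6 = 102118.12809
Total PV = 8930.04014 + 102118.12809 = 111048.16823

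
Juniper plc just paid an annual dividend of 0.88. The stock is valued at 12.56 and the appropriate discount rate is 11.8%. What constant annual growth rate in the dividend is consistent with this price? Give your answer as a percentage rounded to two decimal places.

4.48%

P = D₀(1+g)/(r−g) ⇒ P(r−g) = D₀(1+g) ⇒ g(P+D₀) = P·r − D₀
g = (P·r − D₀)/(P + D₀) = (12.56×0.118 − 0.88) / (12.56 + 0.88) = 0.044798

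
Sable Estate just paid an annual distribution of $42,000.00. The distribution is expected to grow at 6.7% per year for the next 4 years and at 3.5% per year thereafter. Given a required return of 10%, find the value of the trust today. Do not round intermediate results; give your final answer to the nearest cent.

$747828.96

D_1 = 44814.00000
D_2 = 47816.53800
D_3 = 51020.24605
D_4 = 54438.60253
Terminal value at year 4: TV = D_4×(1+g_2)/(r−g_2) = 56343.95362/0.065 = 866830.05569
P_0 = D_1/(1+r)^1 + D_2/(1+r)^2 + D_3/(1+r)^3 + D_4/(1+r)^4 + TV/(1+r)^4
    = 40740.00000 + 39517.80000 + 38332.26600 + 37182.29802 + 592056.59155 = 747828.95557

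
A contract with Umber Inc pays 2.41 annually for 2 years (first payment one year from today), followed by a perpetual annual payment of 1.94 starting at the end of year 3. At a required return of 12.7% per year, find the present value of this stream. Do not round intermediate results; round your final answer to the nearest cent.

16.06

PV of 2-year annuity: 2.41 × [1 − (1+0.127)^−2] / 0.127 = 4.03587
Perpetuity value at year 2: 1.94 / 0.127 = 15.27559
PV of perpetuity: 15.27559 / (1+0.127)^2 = 12.02680
Total PV = 4.03587 + 12.02680 = 16.06267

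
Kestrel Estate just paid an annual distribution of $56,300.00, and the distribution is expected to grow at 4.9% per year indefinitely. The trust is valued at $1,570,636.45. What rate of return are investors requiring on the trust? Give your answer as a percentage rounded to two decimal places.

D₁ = $56,300.00 × 1.049 = $59,058.7000
P = D₁/(r − g) ⇒ r = D₁/P + g = $59,058.7000/$1,570,636.45 + 0.049 = 0.037602 + 0.049 = 0.086602

8.66%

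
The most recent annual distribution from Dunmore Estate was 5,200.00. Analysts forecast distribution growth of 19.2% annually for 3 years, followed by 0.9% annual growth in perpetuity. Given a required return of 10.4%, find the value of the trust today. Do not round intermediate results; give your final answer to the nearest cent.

D_1 = 6198.40000
D_2 = 7388.49280
D_3 = 8807.08342
Terminal value at year 3: TV = D_3×(1+g_2)/(r−g_2) = 8886.34717/0.095 = 93540.49651
P_0 = D_1/(1+r)^1 + D_2/(1+r)^2 + D_3/(1+r)^3 + TV/(1+r)^3
    = 5614.49275 + 6062.02478 + 6545.22966 + 69517.22869 = 87738.97589

87738.98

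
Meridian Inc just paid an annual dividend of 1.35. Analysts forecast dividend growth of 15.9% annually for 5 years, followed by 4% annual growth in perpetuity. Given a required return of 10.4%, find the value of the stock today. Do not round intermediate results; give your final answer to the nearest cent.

35.80

D_1 = 1.56465
D_2 = 1.81343
D_3 = 2.10176
D_4 = 2.43595
D_5 = 2.82326
Terminal value at year 5: TV = D_5×(1+g_2)/(r−g_2) = 2.93619/0.064 = 45.87798
P_0 = D_1/(1+r)^1 + D_2/(1+r)^2 + D_3/(1+r)^3 + D_4/(1+r)^4 + D_5/(1+r)^5 + TV/(1+r)^5
    = 1.41726 + 1.48786 + 1.56198 + 1.63980 + 1.72149 + 27.97428 = 35.80268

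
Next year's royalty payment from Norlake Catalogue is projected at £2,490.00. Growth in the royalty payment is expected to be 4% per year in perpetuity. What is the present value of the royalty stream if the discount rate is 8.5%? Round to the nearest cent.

Growing perpetuity: P = D₁ / (r − g) = £2,490.0000 / (0.085 − 0.04) = £55,333.33

£55333.33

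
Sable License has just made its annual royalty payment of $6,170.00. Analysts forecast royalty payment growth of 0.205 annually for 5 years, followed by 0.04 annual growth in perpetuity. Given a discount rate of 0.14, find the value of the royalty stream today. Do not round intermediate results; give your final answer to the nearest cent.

$121215.68

D_1 = 7434.85000
D_2 = 8958.99425
D_3 = 10795.58807
D_4 = 13008.68363
D_5 = 15675.46377
Terminal value at year 5: TV = D_5×(1+g_2)/(r−g_2) = 16302.48232/0.1 = 163024.82320
P_0 = D_1/(1+r)^1 + D_2/(1+r)^2 + D_3/(1+r)^3 + D_4/(1+r)^4 + D_5/(1+r)^5 + TV/(1+r)^5
    = 6521.79825 + 6893.65516 + 7286.71445 + 7702.18501 + 8141.34468 + 84669.98468 = 121215.68223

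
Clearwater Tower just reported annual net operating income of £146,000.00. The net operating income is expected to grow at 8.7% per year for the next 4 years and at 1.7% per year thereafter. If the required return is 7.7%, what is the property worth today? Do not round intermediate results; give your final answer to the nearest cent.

D_1 = 158702.00000
D_2 = 172509.07400
D_3 = 187517.36344
D_4 = 203831.37406
Terminal value at year 4: TV = D_4×(1+g_2)/(r−g_2) = 207296.50742/0.06 = 3454941.79027
P_0 = D_1/(1+r)^1 + D_2/(1+r)^2 + D_3/(1+r)^3 + D_4/(1+r)^4 + TV/(1+r)^4
    = 147355.61746 + 148723.82189 + 150104.73017 + 151498.46026 + 2567898.90133 = 3165581.53110

£3165581.53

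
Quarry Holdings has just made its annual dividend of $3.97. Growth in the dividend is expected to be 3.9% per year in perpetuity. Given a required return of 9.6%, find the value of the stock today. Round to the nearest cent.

$72.37

D₁ = D₀ × (1 + g) = $3.97 × 1.039 = $4.1248
Growing perpetuity: P = D₁ / (r − g) = $4.1248 / (0.096 − 0.039) = $72.37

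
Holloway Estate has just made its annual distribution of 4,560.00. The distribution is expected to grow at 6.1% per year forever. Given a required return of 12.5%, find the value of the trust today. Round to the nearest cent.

D₁ = D₀ × (1 + g) = 4,560.00 × 1.061 = 4,838.1600
Growing perpetuity: P = D₁ / (r − g) = 4,838.1600 / (0.125 − 0.061) = 75,596.25

75596.25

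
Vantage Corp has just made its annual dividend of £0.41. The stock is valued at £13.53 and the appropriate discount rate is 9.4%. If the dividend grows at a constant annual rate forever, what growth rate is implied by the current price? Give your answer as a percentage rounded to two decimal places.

6.18%

P = D₀(1+g)/(r−g) ⇒ P(r−g) = D₀(1+g) ⇒ g(P+D₀) = P·r − D₀
g = (P·r − D₀)/(P + D₀) = (£13.53×0.094 − £0.41) / (£13.53 + £0.41) = 0.061824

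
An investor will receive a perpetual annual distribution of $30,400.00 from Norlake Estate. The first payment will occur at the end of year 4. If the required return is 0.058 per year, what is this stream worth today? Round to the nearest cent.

Value at end of year 3: C / r = $30,400.00 / 0.058 = $524,137.9310
Discount to today: PV = $524,137.9310 / (1 + 0.058)^3 = $524,137.9310 / 1.184287 = $442,576.74

$442576.74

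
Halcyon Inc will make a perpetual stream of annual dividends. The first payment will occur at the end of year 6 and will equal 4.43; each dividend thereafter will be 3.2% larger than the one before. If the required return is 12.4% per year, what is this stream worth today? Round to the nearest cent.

26.84

Value at end of year 5: C₁ / (r − g) = 4.43 / (0.124 − 0.032) = 48.1522
Discount to today: PV = 48.1522 / (1 + 0.124)^5 = 48.1522 / 1.794038 = 26.84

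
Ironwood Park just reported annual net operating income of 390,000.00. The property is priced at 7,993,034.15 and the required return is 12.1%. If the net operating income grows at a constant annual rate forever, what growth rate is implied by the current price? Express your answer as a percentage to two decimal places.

P = D₀(1+g)/(r−g) ⇒ P(r−g) = D₀(1+g) ⇒ g(P+D₀) = P·r − D₀
g = (P·r − D₀)/(P + D₀) = (7,993,034.15×0.121 − 390,000.00) / (7,993,034.15 + 390,000.00) = 0.068848

6.88%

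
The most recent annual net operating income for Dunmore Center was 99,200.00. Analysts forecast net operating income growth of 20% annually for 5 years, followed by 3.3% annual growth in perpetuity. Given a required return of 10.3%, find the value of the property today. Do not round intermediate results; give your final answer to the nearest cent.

2874470.82

D_1 = 119040.00000
D_2 = 142848.00000
D_3 = 171417.60000
D_4 = 205701.12000
D_5 = 246841.34400
Terminal value at year 5: TV = D_5×(1+g_2)/(r−g_2) = 254987.10835/0.07 = 3642672.97646
P_0 = D_1/(1+r)^1 + D_2/(1+r)^2 + D_3/(1+r)^3 + D_4/(1+r)^4 + D_5/(1+r)^5 + TV/(1+r)^5
    = 107923.84406 + 117414.88021 + 127740.57684 + 138974.33564 + 151196.01339 + 2231221.16897 = 2874470.81911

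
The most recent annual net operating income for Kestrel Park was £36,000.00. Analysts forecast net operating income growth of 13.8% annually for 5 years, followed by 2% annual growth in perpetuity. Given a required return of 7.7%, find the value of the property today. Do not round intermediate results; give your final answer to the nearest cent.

D_1 = 40968.00000
D_2 = 46621.58400
D_3 = 53055.36259
D_4 = 60377.00263
D_5 = 68709.02899
Terminal value at year 5: TV = D_5×(1+g_2)/(r−g_2) = 70083.20957/0.057 = 1229529.99250
P_0 = D_1/(1+r)^1 + D_2/(1+r)^2 + D_3/(1+r)^3 + D_4/(1+r)^4 + D_5/(1+r)^5 + TV/(1+r)^5
    = 38038.99721 + 40193.48081 + 42469.99179 + 44875.44165 + 47417.13333 + 848517.12280 = 1061512.16759

£1061512.17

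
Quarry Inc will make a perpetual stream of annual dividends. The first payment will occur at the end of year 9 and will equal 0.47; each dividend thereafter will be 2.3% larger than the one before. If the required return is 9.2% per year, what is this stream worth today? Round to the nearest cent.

Value at end of year 8: C₁ / (r − g) = 0.47 / (0.092 − 0.023) = 6.8116
Discount to today: PV = 6.8116 / (1 + 0.092)^8 = 6.8116 / 2.022000 = 3.37

3.37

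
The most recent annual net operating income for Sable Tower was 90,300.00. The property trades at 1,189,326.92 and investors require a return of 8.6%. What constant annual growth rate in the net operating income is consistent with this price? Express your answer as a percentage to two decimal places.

0.94%

P = D₀(1+g)/(r−g) ⇒ P(r−g) = D₀(1+g) ⇒ g(P+D₀) = P·r − D₀
g = (P·r − D₀)/(P + D₀) = (1,189,326.92×0.086 − 90,300.00) / (1,189,326.92 + 90,300.00) = 0.009364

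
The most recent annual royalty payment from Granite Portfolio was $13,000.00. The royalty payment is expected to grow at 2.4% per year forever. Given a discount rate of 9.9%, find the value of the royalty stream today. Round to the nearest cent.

D₁ = D₀ × (1 + g) = $13,000.00 × 1.024 = $13,312.0000
Growing perpetuity: P = D₁ / (r − g) = $13,312.0000 / (0.099 − 0.024) = $177,493.33

$177493.33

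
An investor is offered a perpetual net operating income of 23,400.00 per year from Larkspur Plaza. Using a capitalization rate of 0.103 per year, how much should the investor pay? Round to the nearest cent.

Level perpetuity: PV = C / r = 23,400.00 / 0.103 = 227,184.47

227184.47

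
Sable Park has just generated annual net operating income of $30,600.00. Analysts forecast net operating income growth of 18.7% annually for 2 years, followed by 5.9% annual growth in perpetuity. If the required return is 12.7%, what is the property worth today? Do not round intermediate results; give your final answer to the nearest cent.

$594816.55

D_1 = 36322.20000
D_2 = 43114.45140
Terminal value at year 2: TV = D_2×(1+g_2)/(r−g_2) = 45658.20403/0.068 = 671444.17695
P_0 = D_1/(1+r)^1 + D_2/(1+r)^2 + TV/(1+r)^2
    = 32229.10382 + 33944.93898 + 528642.50556 = 594816.54836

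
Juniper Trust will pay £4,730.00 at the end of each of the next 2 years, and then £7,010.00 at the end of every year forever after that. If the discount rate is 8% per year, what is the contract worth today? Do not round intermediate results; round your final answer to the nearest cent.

£83559.16

PV of 2-year annuity: £4,730.00 × [1 − (1+0.08)^−2] / 0.08 = 8434.84225
Perpetuity value at year 2: £7,010.00 / 0.08 = 87625.00000
PV of perpetuity: 87625.00000 / (1+0.08)^2 = 75124.31413
Total PV = 8434.84225 + 75124.31413 = 83559.15638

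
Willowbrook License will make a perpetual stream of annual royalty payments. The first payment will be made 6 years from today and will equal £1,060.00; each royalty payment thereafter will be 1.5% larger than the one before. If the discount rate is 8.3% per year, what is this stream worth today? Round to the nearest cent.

Value at end of year 5: C₁ / (r − g) = £1,060.00 / (0.083 − 0.015) = £15,588.2353
Discount to today: PV = £15,588.2353 / (1 + 0.083)^5 = £15,588.2353 / 1.489849 = £10,462.96

£10462.96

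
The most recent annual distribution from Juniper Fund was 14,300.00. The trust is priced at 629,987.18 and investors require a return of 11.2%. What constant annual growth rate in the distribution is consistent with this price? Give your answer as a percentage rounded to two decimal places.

8.73%

P = D₀(1+g)/(r−g) ⇒ P(r−g) = D₀(1+g) ⇒ g(P+D₀) = P·r − D₀
g = (P·r − D₀)/(P + D₀) = (629,987.18×0.112 − 14,300.00) / (629,987.18 + 14,300.00) = 0.087319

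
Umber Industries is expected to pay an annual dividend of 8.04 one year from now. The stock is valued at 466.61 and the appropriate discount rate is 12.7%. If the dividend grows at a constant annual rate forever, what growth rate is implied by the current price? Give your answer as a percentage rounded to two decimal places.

P = D₁/(r−g) ⇒ g = r − D₁/P = 0.127 − 8.04/466.61 = 0.109769

10.98%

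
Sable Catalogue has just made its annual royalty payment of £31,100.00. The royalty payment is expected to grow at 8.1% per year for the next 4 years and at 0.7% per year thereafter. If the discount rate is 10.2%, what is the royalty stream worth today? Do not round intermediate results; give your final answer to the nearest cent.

D_1 = 33619.10000
D_2 = 36342.24710
D_3 = 39285.96912
D_4 = 42468.13261
Terminal value at year 4: TV = D_4×(1+g_2)/(r−g_2) = 42765.40954/0.095 = 450162.20570
P_0 = D_1/(1+r)^1 + D_2/(1+r)^2 + D_3/(1+r)^3 + D_4/(1+r)^4 + TV/(1+r)^4
    = 30507.35027 + 29925.99423 + 29355.71667 + 28796.30646 + 305240.84844 = 423826.21607

£423826.22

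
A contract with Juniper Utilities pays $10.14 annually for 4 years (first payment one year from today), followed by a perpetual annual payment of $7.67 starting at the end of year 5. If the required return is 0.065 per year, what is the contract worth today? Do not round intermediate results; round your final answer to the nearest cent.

PV of 4-year annuity: $10.14 × [1 − (1+0.065)^−4] / 0.065 = 34.73760
Perpetuity value at year 4: $7.67 / 0.065 = 118.00000
PV of perpetuity: 118.00000 / (1+0.065)^4 = 91.72412
Total PV = 34.73760 + 91.72412 = 126.46172

$126.46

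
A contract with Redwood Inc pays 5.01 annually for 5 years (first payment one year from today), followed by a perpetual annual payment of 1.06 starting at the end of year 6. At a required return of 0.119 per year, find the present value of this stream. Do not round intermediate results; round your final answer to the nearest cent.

23.18

PV of 5-year annuity: 5.01 × [1 − (1+0.119)^−5] / 0.119 = 18.10476
Perpetuity value at year 5: 1.06 / 0.119 = 8.90756
PV of perpetuity: 8.90756 / (1+0.119)^5 = 5.07702
Total PV = 18.10476 + 5.07702 = 23.18177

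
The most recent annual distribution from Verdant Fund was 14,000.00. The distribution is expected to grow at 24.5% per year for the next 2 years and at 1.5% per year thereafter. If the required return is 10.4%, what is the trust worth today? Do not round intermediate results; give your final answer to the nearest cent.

236643.26

D_1 = 17430.00000
D_2 = 21700.35000
Terminal value at year 2: TV = D_2×(1+g_2)/(r−g_2) = 22025.85525/0.089 = 247481.51966
P_0 = D_1/(1+r)^1 + D_2/(1+r)^2 + TV/(1+r)^2
    = 15788.04348 + 17804.45121 + 203050.76374 = 236643.25843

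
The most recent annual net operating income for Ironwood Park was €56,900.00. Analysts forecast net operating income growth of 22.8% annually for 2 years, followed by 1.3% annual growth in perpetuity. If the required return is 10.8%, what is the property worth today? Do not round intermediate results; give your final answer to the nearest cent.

€878227.66

D_1 = 69873.20000
D_2 = 85804.28960
Terminal value at year 2: TV = D_2×(1+g_2)/(r−g_2) = 86919.74536/0.095 = 914944.68805
P_0 = D_1/(1+r)^1 + D_2/(1+r)^2 + TV/(1+r)^2
    = 63062.45487 + 69892.32363 + 745272.88252 = 878227.66103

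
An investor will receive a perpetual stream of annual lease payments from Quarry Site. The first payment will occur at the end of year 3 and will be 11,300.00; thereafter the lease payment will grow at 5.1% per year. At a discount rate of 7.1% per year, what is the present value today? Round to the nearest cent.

492571.76

Value at end of year 2: C₁ / (r − g) = 11,300.00 / (0.071 − 0.051) = 565,000.0000
Discount to today: PV = 565,000.0000 / (1 + 0.071)^2 = 565,000.0000 / 1.147041 = 492,571.76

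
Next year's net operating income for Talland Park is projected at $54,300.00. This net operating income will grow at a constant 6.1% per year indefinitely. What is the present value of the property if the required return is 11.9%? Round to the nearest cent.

$936206.90

Growing perpetuity: P = D₁ / (r − g) = $54,300.0000 / (0.119 − 0.061) = $936,206.90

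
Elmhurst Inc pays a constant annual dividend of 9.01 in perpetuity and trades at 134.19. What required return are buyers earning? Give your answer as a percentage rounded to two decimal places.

6.71%

P = C/r ⇒ r = C/P = 9.01/134.19 = 0.067144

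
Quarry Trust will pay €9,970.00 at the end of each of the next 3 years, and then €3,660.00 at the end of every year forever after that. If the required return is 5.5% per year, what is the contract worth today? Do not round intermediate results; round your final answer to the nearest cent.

PV of 3-year annuity: €9,970.00 × [1 − (1+0.055)^−3] / 0.055 = 26898.39578
Perpetuity value at year 3: €3,660.00 / 0.055 = 66545.45455
PV of perpetuity: 66545.45455 / (1+0.055)^3 = 56671.01838
Total PV = 26898.39578 + 56671.01838 = 83569.41416

€83569.41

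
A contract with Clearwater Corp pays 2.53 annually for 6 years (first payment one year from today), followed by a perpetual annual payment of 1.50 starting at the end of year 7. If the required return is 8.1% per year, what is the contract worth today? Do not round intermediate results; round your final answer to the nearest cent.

23.27

PV of 6-year annuity: 2.53 × [1 − (1+0.081)^−6] / 0.081 = 11.66049
Perpetuity value at year 6: 1.50 / 0.081 = 18.51852
PV of perpetuity: 18.51852 / (1+0.081)^6 = 11.60519
Total PV = 11.66049 + 11.60519 = 23.26567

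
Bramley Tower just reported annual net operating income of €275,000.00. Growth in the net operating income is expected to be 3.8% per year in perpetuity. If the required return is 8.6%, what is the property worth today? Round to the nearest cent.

D₁ = D₀ × (1 + g) = €275,000.00 × 1.038 = €285,450.0000
Growing perpetuity: P = D₁ / (r − g) = €285,450.0000 / (0.086 − 0.038) = €5,946,875.00

€5946875.00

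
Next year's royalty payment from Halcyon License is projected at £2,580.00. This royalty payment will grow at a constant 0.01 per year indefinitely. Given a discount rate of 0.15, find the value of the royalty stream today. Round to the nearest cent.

£18428.57

Growing perpetuity: P = D₁ / (r − g) = £2,580.0000 / (0.15 − 0.01) = £18,428.57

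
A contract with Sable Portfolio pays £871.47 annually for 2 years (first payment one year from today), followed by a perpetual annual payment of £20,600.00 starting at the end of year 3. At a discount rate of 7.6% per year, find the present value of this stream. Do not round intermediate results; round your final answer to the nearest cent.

£235677.54

PV of 2-year annuity: £871.47 × [1 − (1+0.076)^−2] / 0.076 = 1562.62673
Perpetuity value at year 2: £20,600.00 / 0.076 = 271052.63158
PV of perpetuity: 271052.63158 / (1+0.076)^2 = 234114.91651
Total PV = 1562.62673 + 234114.91651 = 235677.54324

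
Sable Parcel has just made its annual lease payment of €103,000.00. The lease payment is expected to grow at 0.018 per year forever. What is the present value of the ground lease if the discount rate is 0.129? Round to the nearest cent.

D₁ = D₀ × (1 + g) = €103,000.00 × 1.018 = €104,854.0000
Growing perpetuity: P = D₁ / (r − g) = €104,854.0000 / (0.129 − 0.018) = €944,630.63

€944630.63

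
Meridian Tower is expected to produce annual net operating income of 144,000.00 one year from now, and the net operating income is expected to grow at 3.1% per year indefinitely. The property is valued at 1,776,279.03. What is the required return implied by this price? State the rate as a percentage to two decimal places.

P = D₁/(r − g) ⇒ r = D₁/P + g = 144,000.0000/1,776,279.03 + 0.031 = 0.081068 + 0.031 = 0.112068

11.21%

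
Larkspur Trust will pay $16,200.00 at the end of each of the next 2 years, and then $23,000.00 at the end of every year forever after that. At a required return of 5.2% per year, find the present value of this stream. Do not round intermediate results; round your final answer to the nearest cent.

PV of 2-year annuity: $16,200.00 × [1 − (1+0.052)^−2] / 0.052 = 30037.29995
Perpetuity value at year 2: $23,000.00 / 0.052 = 442307.69231
PV of perpetuity: 442307.69231 / (1+0.052)^2 = 399662.14300
Total PV = 30037.29995 + 399662.14300 = 429699.44295

$429699.44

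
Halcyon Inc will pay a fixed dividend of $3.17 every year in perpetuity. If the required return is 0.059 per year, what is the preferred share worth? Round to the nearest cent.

$53.73

Level perpetuity: PV = C / r = $3.17 / 0.059 = $53.73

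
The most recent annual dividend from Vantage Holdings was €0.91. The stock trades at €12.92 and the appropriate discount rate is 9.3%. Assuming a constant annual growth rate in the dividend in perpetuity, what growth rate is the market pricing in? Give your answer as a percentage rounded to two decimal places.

P = D₀(1+g)/(r−g) ⇒ P(r−g) = D₀(1+g) ⇒ g(P+D₀) = P·r − D₀
g = (P·r − D₀)/(P + D₀) = (€12.92×0.093 − €0.91) / (€12.92 + €0.91) = 0.021082

2.11%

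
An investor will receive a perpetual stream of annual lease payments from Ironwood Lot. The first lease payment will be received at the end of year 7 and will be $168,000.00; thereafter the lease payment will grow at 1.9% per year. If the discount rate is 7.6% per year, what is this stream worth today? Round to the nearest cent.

$1899156.69

Value at end of year 6: C₁ / (r − g) = $168,000.00 / (0.076 − 0.019) = $2,947,368.4211
Discount to today: PV = $2,947,368.4211 / (1 + 0.076)^6 = $2,947,368.4211 / 1.551935 = $1,899,156.69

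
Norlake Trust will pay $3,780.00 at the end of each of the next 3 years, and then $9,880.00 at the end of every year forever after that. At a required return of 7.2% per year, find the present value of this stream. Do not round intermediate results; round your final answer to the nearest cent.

$121272.21

PV of 3-year annuity: $3,780.00 × [1 − (1+0.072)^−3] / 0.072 = 9883.77788
Perpetuity value at year 3: $9,880.00 / 0.072 = 137222.22222
PV of perpetuity: 137222.22222 / (1+0.072)^3 = 111388.43241
Total PV = 9883.77788 + 111388.43241 = 121272.21029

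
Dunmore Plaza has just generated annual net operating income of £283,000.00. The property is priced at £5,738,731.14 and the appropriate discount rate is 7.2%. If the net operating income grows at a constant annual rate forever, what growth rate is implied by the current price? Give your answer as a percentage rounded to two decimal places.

P = D₀(1+g)/(r−g) ⇒ P(r−g) = D₀(1+g) ⇒ g(P+D₀) = P·r − D₀
g = (P·r − D₀)/(P + D₀) = (£5,738,731.14×0.072 − £283,000.00) / (£5,738,731.14 + £283,000.00) = 0.021620

2.16%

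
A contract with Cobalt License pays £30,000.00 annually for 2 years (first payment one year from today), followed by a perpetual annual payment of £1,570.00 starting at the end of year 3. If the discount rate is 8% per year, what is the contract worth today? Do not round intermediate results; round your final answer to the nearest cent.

PV of 2-year annuity: £30,000.00 × [1 − (1+0.08)^−2] / 0.08 = 53497.94239
Perpetuity value at year 2: £1,570.00 / 0.08 = 19625.00000
PV of perpetuity: 19625.00000 / (1+0.08)^2 = 16825.27435
Total PV = 53497.94239 + 16825.27435 = 70323.21674

£70323.22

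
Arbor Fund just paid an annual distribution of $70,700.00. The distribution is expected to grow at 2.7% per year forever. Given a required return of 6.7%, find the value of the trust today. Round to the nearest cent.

$1815222.50

D₁ = D₀ × (1 + g) = $70,700.00 × 1.027 = $72,608.9000
Growing perpetuity: P = D₁ / (r − g) = $72,608.9000 / (0.067 − 0.027) = $1,815,222.50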